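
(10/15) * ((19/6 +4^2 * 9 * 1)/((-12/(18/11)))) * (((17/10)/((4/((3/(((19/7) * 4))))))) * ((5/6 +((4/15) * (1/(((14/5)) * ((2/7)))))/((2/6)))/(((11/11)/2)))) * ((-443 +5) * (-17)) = -130400557/3040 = -42894.92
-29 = -29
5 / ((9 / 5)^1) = 25 / 9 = 2.78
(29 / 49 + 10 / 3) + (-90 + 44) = -6185 / 147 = -42.07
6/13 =0.46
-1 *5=-5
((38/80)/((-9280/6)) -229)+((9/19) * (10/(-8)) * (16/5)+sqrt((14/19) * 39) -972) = -4241889083/3526400+sqrt(10374)/19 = -1197.53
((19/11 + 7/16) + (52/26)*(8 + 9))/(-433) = -6365/76208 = -0.08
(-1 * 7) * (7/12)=-4.08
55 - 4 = 51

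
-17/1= -17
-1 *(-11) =11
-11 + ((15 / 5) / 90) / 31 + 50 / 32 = -70207 / 7440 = -9.44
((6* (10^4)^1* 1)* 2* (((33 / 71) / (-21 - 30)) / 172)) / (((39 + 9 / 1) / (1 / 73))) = -6875 / 3788773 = -0.00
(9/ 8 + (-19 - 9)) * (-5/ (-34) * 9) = -9675/ 272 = -35.57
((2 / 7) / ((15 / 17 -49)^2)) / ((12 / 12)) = 289 / 2341934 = 0.00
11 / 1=11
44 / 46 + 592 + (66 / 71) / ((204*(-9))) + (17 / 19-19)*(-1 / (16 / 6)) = 5694140807 / 9494262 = 599.75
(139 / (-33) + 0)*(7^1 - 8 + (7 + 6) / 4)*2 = -417 / 22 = -18.95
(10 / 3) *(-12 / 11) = -40 / 11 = -3.64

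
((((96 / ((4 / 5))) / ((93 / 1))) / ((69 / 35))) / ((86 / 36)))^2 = 70560000 / 939974281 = 0.08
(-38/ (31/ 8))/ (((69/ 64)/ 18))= -116736/ 713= -163.73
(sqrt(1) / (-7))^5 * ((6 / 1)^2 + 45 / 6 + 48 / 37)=-3315 / 1243718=-0.00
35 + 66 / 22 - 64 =-26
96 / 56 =12 / 7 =1.71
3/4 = 0.75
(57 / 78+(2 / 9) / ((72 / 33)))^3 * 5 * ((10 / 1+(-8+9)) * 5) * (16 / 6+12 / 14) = 2322094615225 / 4151380896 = 559.35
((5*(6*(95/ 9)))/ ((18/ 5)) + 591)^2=336062224/ 729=460990.71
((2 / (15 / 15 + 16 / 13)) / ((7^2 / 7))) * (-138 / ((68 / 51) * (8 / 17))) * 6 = -137241 / 812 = -169.02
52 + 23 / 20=1063 / 20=53.15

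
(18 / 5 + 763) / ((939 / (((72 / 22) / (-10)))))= -22998 / 86075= -0.27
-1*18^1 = -18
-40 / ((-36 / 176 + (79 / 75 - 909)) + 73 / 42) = 308000 / 6979381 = 0.04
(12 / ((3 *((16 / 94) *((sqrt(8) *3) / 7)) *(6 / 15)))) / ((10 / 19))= 6251 *sqrt(2) / 96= 92.09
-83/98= -0.85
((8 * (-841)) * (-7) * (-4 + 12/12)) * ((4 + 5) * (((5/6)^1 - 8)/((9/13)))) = 13163332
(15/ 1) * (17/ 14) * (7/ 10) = 51/ 4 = 12.75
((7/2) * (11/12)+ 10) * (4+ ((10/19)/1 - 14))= -125.13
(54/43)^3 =157464/79507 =1.98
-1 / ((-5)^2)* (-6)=6 / 25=0.24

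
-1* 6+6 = 0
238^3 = 13481272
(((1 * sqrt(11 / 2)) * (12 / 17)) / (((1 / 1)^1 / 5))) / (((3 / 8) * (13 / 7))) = 560 * sqrt(22) / 221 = 11.89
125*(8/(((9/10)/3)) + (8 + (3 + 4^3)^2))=1696375/3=565458.33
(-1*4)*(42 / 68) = -42 / 17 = -2.47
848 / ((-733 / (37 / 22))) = -15688 / 8063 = -1.95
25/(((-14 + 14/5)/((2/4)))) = -125/112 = -1.12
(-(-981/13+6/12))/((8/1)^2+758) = 1949/21372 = 0.09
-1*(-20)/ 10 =2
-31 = -31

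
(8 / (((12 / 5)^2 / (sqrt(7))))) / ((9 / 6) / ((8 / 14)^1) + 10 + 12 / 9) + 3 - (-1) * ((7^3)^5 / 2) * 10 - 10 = 20 * sqrt(7) / 201 + 23737807549708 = 23737807549708.26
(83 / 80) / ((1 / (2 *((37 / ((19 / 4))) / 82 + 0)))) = 3071 / 15580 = 0.20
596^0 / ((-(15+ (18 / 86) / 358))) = -15394 / 230919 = -0.07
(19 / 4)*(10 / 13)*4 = 190 / 13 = 14.62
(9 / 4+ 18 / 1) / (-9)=-9 / 4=-2.25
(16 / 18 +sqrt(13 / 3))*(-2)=-2*sqrt(39) / 3-16 / 9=-5.94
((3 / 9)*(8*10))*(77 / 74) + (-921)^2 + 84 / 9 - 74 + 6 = 31383773 / 37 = 848210.08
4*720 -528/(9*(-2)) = 8728/3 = 2909.33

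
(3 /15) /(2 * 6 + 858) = 1 /4350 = 0.00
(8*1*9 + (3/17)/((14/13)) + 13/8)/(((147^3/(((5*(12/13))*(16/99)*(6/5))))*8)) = 140494/54054891891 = 0.00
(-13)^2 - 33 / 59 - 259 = -5343 / 59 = -90.56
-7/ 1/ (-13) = 7/ 13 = 0.54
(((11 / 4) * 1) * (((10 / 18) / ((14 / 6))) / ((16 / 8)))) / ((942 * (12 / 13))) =715 / 1899072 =0.00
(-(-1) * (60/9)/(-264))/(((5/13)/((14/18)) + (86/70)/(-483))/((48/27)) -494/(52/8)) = 732550/2196654867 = 0.00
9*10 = 90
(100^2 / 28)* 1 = 2500 / 7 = 357.14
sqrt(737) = 27.15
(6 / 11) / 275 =6 / 3025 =0.00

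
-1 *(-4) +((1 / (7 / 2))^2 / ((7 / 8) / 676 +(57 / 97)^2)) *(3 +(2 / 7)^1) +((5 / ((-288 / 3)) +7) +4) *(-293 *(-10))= 9315590378000707 / 290366595120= 32082.17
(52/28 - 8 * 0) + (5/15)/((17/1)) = 670/357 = 1.88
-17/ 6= -2.83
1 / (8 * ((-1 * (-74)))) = 1 / 592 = 0.00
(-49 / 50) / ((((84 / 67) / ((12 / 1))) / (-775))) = 14539 / 2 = 7269.50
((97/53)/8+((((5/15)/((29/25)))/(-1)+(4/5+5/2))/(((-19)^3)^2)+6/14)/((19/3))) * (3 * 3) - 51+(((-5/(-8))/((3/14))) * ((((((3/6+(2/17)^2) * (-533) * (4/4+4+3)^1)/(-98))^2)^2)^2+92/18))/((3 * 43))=62412388783948795448735436591117334025615533214884206780767/44219709200033762601733607422234784091450148741080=1411415631.47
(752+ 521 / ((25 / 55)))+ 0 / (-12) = 9491 / 5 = 1898.20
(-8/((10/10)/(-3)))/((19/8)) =192/19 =10.11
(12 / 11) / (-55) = -12 / 605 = -0.02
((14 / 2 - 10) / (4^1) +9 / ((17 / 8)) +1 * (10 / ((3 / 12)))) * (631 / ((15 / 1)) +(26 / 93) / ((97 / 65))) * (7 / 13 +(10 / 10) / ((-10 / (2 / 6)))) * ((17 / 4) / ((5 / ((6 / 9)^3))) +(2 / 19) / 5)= 863506620389 / 3409126110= 253.29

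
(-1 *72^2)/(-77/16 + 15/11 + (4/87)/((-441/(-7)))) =5000776704/3326263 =1503.42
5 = 5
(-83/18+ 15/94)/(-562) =1883/237726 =0.01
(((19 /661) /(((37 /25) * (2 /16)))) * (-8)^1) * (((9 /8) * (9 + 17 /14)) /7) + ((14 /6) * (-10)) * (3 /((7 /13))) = -158236390 /1198393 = -132.04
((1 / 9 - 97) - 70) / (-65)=1502 / 585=2.57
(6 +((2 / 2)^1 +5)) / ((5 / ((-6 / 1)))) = -72 / 5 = -14.40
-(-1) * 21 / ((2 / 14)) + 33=180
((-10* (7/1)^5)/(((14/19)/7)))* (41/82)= -1596665/2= -798332.50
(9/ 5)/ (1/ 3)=27/ 5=5.40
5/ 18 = 0.28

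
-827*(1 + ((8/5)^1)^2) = -73603/25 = -2944.12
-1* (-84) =84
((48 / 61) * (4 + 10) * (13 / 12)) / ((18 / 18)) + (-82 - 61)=-7995 / 61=-131.07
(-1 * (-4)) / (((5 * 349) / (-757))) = -3028 / 1745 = -1.74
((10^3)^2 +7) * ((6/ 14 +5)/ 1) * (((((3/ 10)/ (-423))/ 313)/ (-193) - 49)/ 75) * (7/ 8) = -79300053467488597/ 25553007000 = -3103355.06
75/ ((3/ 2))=50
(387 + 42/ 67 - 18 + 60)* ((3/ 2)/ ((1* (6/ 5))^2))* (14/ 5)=335825/ 268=1253.08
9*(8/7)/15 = 0.69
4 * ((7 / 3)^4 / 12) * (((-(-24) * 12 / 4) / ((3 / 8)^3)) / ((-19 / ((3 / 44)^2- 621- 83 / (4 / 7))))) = 911812057856 / 1675971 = 544050.02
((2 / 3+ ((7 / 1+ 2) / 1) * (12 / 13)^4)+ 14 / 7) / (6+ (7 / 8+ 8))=0.62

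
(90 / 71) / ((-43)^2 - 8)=90 / 130711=0.00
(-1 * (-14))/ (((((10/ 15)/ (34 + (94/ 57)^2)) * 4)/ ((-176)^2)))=6467122816/ 1083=5971489.21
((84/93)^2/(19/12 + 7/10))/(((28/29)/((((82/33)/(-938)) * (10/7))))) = -0.00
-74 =-74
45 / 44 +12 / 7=843 / 308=2.74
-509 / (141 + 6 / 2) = -509 / 144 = -3.53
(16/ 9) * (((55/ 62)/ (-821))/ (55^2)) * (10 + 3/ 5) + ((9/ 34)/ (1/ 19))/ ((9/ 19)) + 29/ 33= 24621919259/ 2141701650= 11.50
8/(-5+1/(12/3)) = -32/19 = -1.68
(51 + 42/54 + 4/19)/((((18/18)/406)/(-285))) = -18046700/3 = -6015566.67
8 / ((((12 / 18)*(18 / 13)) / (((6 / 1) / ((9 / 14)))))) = 728 / 9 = 80.89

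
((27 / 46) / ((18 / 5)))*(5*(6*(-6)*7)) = -4725 / 23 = -205.43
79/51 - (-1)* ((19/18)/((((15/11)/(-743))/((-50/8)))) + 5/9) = 13207123/3672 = 3596.71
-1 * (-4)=4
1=1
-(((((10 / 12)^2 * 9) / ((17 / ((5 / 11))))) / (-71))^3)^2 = -3814697265625 / 22436736083599722763118546944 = -0.00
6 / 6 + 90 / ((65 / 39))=55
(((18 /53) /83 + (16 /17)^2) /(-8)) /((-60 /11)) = 6222403 /305114640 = 0.02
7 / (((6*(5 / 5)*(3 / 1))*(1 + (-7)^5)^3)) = -7 / 85440854423088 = -0.00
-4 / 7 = -0.57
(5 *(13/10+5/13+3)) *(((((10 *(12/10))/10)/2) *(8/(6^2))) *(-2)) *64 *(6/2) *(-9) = 701568/65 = 10793.35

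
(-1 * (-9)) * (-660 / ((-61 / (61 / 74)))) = 2970 / 37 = 80.27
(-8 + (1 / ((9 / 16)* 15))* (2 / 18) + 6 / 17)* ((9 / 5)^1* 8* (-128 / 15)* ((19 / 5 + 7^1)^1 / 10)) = 161462272 / 159375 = 1013.10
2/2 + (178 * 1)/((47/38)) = 144.91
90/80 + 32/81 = 985/648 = 1.52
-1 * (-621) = 621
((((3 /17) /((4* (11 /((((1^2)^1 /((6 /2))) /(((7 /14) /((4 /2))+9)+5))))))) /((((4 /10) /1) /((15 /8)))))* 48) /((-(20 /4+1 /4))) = -100 /24871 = -0.00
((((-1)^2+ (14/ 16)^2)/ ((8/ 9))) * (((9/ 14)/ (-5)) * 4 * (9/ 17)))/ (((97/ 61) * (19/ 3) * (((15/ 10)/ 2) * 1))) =-5024997/ 70181440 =-0.07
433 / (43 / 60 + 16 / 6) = 25980 / 203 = 127.98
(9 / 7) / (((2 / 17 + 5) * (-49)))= -51 / 9947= -0.01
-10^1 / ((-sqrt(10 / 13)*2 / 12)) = 6*sqrt(130) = 68.41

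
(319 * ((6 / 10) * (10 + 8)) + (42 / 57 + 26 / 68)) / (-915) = -3710537 / 985150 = -3.77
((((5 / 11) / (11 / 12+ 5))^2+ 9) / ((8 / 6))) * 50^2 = 10299841875 / 609961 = 16886.07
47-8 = 39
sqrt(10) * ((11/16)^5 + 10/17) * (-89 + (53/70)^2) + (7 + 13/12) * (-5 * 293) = -142105/12 - 5729678566457 * sqrt(10)/87346380800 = -12049.52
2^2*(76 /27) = 304 /27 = 11.26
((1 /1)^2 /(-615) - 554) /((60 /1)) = -9.23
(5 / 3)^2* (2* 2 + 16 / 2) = 100 / 3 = 33.33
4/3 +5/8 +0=47/24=1.96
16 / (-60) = -0.27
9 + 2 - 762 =-751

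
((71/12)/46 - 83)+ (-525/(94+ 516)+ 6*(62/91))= -244041691/3064152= -79.64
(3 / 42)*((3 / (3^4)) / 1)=1 / 378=0.00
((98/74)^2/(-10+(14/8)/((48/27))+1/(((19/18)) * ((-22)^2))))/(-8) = 44159192/1815615715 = 0.02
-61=-61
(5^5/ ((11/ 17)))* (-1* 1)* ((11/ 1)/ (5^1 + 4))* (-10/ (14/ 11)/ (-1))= -2921875/ 63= -46378.97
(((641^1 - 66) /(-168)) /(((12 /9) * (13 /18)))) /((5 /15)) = -15525 /1456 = -10.66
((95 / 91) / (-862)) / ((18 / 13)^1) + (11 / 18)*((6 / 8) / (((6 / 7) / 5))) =387055 / 144816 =2.67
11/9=1.22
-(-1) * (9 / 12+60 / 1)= 243 / 4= 60.75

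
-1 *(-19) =19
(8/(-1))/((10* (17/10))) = -8/17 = -0.47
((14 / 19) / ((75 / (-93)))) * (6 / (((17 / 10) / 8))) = -41664 / 1615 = -25.80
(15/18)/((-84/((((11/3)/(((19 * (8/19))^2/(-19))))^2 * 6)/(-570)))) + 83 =1542097147/18579456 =83.00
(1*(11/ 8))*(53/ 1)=583/ 8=72.88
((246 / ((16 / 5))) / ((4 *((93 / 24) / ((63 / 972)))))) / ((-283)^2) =1435 / 357517296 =0.00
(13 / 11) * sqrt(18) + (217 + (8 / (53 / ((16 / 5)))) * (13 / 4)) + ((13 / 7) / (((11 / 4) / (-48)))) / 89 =39 * sqrt(2) / 11 + 396271173 / 1816045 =223.22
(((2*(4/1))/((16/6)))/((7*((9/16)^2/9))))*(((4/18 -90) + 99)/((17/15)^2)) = 531200/6069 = 87.53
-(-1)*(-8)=-8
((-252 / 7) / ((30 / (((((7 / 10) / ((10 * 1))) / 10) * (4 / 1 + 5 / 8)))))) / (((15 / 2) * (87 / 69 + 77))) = -5957 / 90000000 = -0.00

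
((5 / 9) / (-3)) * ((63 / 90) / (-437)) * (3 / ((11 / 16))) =56 / 43263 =0.00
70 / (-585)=-14 / 117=-0.12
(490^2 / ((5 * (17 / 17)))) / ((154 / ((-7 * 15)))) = -360150 / 11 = -32740.91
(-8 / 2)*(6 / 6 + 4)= -20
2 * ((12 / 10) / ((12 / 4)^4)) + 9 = 1219 / 135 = 9.03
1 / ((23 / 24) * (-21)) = -8 / 161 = -0.05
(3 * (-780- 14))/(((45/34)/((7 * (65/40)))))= -614159/30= -20471.97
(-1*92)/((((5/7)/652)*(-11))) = 419888/55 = 7634.33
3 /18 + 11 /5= 71 /30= 2.37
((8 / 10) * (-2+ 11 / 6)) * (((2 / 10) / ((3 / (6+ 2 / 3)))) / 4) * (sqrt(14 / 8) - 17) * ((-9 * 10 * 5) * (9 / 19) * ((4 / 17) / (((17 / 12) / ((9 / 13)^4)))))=-18895680 / 9225203+ 9447840 * sqrt(7) / 156828451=-1.89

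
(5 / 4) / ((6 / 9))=15 / 8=1.88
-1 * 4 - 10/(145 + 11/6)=-3584/881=-4.07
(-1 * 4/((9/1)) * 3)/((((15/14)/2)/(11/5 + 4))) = -3472/225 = -15.43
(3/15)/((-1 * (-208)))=1/1040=0.00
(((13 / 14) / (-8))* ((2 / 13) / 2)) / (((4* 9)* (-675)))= 0.00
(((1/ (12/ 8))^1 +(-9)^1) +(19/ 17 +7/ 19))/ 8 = -6635/ 7752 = -0.86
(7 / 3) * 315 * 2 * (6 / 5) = 1764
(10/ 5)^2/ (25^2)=4/ 625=0.01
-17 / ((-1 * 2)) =17 / 2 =8.50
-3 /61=-0.05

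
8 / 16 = 1 / 2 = 0.50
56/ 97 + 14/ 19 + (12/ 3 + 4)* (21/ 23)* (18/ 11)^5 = 594027109438/ 6826790839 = 87.01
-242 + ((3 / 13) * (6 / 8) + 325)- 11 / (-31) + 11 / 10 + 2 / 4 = 85.13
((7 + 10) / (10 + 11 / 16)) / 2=136 / 171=0.80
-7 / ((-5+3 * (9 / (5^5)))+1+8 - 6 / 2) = -21875 / 3152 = -6.94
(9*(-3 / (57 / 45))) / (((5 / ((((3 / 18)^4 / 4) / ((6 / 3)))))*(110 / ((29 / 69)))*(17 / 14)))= -203 / 156900480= -0.00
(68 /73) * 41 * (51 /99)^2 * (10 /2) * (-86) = -346464760 /79497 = -4358.21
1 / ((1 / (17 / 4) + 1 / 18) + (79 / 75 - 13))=-7650 / 89167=-0.09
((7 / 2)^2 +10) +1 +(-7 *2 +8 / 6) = 127 / 12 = 10.58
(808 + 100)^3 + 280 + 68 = 748613660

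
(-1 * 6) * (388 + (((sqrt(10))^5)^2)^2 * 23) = -1380000002328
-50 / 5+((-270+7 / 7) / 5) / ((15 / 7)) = -2633 / 75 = -35.11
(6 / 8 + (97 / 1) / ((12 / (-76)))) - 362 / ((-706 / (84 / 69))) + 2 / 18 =-179125667 / 292284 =-612.85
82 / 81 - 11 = -809 / 81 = -9.99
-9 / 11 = -0.82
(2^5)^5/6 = 16777216/3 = 5592405.33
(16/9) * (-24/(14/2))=-128/21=-6.10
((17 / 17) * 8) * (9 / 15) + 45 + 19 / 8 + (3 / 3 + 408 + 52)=20527 / 40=513.18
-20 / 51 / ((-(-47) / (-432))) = 2880 / 799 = 3.60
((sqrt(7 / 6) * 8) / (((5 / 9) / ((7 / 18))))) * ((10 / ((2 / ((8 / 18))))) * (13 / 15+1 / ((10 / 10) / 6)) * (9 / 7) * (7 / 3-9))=-3296 * sqrt(42) / 27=-791.13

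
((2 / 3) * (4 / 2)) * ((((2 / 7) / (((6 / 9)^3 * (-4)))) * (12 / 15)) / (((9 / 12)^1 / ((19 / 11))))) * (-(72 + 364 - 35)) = 91428 / 385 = 237.48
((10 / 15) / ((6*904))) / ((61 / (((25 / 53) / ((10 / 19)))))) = 95 / 52607376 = 0.00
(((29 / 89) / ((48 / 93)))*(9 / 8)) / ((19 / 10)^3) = 0.10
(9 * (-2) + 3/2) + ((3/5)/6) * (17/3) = -239/15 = -15.93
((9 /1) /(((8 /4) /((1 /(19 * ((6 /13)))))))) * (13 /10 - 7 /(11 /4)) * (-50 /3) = 8905 /836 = 10.65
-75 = -75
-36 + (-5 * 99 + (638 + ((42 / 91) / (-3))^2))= 18087 / 169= 107.02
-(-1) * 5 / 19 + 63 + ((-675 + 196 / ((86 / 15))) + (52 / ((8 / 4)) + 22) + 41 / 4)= -1697075 / 3268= -519.30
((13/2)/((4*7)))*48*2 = 156/7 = 22.29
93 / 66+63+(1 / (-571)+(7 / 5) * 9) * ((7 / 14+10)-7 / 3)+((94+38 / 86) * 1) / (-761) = 1030773596881 / 6165994890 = 167.17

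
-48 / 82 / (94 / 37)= -444 / 1927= -0.23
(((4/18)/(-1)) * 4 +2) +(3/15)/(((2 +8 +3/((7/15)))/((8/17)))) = 98254/87975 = 1.12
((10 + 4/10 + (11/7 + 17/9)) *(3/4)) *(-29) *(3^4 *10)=-244184.14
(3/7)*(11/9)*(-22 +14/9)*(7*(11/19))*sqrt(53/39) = -22264*sqrt(2067)/20007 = -50.59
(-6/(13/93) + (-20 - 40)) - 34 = -1780/13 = -136.92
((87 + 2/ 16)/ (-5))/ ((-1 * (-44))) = -697/ 1760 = -0.40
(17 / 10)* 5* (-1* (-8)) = 68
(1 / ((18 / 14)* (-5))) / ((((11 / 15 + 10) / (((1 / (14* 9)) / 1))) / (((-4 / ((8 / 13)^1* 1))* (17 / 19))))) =221 / 330372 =0.00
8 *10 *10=800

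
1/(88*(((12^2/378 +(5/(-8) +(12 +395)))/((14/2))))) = 147/751685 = 0.00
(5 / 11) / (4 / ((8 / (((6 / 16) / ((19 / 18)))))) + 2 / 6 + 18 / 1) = 2280 / 92851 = 0.02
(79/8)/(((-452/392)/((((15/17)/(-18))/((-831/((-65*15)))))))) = 6290375/12770808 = 0.49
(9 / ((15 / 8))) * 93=2232 / 5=446.40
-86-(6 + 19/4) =-387/4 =-96.75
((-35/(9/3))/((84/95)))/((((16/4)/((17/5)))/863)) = -1393745/144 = -9678.78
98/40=49/20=2.45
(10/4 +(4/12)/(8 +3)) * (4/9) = 334/297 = 1.12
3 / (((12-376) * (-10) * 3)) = 1 / 3640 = 0.00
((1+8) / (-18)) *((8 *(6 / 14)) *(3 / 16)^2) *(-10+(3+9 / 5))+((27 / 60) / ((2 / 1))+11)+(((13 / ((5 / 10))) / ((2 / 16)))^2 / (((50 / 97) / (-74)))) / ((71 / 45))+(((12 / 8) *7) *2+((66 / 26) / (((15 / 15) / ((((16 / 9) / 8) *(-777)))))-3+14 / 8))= -4069854751439 / 1033760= -3936943.54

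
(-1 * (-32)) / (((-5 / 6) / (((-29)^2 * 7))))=-1130304 / 5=-226060.80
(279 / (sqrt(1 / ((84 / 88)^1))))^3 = 456070419 *sqrt(462) / 484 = 20253847.27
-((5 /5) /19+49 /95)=-54 /95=-0.57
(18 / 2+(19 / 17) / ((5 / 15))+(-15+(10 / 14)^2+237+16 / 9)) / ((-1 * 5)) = -1774097 / 37485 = -47.33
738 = 738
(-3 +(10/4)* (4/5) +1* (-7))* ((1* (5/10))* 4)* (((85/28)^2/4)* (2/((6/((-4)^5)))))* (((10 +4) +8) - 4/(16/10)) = 12022400/49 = 245355.10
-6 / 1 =-6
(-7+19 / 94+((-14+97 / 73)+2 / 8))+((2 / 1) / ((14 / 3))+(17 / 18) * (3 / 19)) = -102078055 / 5475876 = -18.64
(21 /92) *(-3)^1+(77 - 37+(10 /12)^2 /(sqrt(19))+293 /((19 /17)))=25 *sqrt(19) /684+526975 /1748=301.63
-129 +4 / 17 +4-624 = -12729 / 17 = -748.76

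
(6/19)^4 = 1296/130321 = 0.01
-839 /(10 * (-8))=839 /80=10.49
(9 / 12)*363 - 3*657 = -6795 / 4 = -1698.75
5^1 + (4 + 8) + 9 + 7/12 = 319/12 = 26.58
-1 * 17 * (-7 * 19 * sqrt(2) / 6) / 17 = 133 * sqrt(2) / 6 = 31.35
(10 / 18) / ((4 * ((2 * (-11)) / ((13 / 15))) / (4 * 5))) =-65 / 594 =-0.11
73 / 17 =4.29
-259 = -259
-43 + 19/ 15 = -626/ 15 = -41.73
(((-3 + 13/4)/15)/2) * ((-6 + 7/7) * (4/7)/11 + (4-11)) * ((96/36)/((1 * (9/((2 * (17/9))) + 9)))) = -0.01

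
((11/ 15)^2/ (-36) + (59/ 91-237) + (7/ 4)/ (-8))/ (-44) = 1395096413/ 259459200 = 5.38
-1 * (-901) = 901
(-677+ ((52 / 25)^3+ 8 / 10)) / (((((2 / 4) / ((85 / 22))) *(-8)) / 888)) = 19672007079 / 34375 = 572276.57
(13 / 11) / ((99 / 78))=338 / 363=0.93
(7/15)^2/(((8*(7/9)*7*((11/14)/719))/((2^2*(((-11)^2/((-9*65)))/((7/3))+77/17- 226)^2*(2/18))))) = 19005169253933756/190388323125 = 99823.19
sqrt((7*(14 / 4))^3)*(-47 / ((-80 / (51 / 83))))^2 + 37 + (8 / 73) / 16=52.81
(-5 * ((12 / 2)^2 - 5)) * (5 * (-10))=7750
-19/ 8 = -2.38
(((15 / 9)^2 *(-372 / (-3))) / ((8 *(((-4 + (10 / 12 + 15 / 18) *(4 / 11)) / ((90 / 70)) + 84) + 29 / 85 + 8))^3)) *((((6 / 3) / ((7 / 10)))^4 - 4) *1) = 52090870198111903125 / 892208986000402295247904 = 0.00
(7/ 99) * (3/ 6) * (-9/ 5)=-7/ 110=-0.06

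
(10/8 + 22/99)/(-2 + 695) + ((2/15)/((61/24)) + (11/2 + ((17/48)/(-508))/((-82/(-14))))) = 3521156459831/633932671680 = 5.55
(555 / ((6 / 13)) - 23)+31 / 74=43657 / 37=1179.92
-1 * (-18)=18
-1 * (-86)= 86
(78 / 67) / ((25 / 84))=6552 / 1675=3.91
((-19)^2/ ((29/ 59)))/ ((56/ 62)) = 660269/ 812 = 813.14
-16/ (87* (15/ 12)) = -64/ 435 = -0.15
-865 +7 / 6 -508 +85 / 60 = -16445 / 12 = -1370.42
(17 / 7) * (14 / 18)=1.89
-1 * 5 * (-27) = 135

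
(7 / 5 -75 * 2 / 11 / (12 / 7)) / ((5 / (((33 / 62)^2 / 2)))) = -71379 / 384400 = -0.19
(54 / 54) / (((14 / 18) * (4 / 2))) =9 / 14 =0.64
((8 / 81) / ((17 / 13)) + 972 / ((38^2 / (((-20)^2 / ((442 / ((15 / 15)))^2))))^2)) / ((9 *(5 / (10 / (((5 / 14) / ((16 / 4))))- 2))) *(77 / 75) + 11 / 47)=4469261743542938200 / 38702799930927054897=0.12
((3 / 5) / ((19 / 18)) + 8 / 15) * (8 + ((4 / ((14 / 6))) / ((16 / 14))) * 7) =5809 / 285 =20.38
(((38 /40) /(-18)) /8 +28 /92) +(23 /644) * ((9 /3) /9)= 0.31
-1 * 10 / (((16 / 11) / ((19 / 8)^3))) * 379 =-142975855 / 4096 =-34906.21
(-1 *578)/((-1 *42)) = 289/21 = 13.76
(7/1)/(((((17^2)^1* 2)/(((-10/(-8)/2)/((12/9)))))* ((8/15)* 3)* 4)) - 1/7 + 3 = 11841115/4143104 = 2.86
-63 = -63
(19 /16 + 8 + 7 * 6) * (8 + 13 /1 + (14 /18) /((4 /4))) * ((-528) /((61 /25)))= -14714700 /61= -241224.59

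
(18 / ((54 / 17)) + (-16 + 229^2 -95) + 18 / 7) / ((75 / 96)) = 35171296 / 525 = 66992.94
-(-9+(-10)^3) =1009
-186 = -186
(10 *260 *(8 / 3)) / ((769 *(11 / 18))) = 124800 / 8459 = 14.75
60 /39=20 /13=1.54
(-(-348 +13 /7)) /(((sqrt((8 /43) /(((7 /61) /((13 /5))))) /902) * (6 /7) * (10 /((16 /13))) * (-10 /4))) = -4371092 * sqrt(2386930) /773175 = -8734.38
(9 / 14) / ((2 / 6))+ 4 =83 / 14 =5.93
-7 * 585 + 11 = -4084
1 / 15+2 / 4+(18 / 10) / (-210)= 293 / 525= 0.56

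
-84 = -84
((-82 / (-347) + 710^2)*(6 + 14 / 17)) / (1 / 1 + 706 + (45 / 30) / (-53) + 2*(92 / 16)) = 4787.58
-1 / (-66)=0.02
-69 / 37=-1.86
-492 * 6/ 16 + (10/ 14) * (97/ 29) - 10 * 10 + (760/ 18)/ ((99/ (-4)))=-102669587/ 361746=-283.82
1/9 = 0.11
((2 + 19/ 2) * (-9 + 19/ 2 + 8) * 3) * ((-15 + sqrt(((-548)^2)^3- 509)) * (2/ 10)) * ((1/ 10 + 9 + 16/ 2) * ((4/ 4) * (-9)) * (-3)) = -16247223/ 40 + 5415741 * sqrt(27082163202493955)/ 200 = 4456249791442.74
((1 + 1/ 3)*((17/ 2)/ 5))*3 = 34/ 5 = 6.80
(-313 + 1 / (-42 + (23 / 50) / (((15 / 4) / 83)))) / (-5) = 3735091 / 59660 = 62.61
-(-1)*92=92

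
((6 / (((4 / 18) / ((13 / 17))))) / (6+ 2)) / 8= 351 / 1088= 0.32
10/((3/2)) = 20/3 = 6.67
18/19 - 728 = -727.05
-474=-474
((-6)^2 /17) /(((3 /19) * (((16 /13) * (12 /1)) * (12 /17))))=247 /192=1.29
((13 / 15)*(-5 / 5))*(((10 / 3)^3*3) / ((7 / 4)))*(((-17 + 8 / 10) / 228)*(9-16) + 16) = -3259880 / 3591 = -907.79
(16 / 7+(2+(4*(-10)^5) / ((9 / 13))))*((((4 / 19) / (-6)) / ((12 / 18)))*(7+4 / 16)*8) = 2111184340 / 1197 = 1763729.61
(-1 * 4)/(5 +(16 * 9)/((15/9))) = -20/457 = -0.04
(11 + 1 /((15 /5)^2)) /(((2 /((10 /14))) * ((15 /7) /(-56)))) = -2800 /27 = -103.70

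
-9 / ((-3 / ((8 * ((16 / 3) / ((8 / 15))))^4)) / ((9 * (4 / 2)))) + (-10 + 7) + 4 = 2211840001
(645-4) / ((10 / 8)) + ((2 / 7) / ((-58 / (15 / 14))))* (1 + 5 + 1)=512.76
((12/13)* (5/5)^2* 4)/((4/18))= 16.62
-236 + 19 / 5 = -1161 / 5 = -232.20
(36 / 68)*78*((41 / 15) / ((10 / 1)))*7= 33579 / 425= 79.01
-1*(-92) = 92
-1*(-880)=880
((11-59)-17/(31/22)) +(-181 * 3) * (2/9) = -16808/93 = -180.73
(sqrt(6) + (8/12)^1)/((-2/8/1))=-12.46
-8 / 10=-4 / 5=-0.80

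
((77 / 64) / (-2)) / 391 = -77 / 50048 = -0.00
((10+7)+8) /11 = 25 /11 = 2.27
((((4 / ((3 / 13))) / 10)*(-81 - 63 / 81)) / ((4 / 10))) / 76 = -2392 / 513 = -4.66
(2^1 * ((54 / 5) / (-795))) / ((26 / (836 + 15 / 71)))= -82206 / 94075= -0.87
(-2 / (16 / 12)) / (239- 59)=-1 / 120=-0.01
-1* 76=-76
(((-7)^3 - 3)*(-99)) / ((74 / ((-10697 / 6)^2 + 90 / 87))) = 6314819176523 / 4292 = 1471299901.33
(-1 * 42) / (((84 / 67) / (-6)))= 201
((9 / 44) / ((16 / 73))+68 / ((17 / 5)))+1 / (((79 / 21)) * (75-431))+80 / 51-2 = 5175323573 / 252441024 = 20.50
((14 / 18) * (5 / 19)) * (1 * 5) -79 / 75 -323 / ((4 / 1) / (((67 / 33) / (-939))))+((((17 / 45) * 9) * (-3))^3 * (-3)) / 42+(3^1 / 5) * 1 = 157731812771 / 2060635500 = 76.55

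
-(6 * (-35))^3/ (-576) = -128625/ 8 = -16078.12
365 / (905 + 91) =0.37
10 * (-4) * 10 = -400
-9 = -9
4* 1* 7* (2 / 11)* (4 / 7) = 32 / 11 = 2.91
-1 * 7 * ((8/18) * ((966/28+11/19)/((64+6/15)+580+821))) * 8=-746480/1252917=-0.60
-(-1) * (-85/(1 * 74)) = -1.15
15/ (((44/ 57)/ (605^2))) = 28450125/ 4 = 7112531.25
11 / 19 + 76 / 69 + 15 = 21868 / 1311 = 16.68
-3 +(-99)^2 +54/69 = 225372/23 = 9798.78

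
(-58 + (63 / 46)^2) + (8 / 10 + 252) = 2080829 / 10580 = 196.68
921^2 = 848241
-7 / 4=-1.75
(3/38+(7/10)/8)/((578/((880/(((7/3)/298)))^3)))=769947496777958400/1883413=408804386917.77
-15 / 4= -3.75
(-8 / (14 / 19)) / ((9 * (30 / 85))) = -646 / 189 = -3.42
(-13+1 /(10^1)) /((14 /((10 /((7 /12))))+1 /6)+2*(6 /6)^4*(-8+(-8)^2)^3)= -0.00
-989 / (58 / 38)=-18791 / 29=-647.97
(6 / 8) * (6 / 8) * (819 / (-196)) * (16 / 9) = -117 / 28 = -4.18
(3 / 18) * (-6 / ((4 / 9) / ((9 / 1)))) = -81 / 4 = -20.25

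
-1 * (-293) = 293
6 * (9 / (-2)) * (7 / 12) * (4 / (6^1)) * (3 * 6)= -189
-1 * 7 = -7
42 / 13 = 3.23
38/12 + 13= 97/6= 16.17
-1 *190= -190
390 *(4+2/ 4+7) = 4485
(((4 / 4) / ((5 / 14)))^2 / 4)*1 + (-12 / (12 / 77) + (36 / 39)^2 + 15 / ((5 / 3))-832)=-3790619 / 4225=-897.19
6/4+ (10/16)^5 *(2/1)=27701/16384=1.69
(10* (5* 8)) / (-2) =-200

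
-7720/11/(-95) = 1544/209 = 7.39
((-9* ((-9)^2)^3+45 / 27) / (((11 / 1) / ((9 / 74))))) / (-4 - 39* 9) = 148.97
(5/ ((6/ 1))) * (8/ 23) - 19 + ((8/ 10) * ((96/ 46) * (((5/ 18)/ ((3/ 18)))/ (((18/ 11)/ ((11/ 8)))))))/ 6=-11377/ 621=-18.32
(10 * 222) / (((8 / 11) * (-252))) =-2035 / 168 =-12.11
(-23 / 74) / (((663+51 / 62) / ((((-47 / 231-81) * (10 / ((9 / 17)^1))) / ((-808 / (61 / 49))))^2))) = -99186188502537025 / 37931532658170641028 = -0.00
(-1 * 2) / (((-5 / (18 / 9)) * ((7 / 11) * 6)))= 22 / 105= 0.21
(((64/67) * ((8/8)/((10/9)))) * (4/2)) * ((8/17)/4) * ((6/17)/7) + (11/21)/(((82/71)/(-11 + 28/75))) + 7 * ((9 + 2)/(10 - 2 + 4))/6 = -5344420717/1428989400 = -3.74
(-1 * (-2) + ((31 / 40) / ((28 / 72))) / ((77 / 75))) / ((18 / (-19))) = -161443 / 38808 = -4.16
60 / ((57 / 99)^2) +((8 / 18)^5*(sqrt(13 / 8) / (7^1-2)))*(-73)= 65340 / 361-18688*sqrt(26) / 295245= 180.67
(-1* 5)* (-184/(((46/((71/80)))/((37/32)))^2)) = 0.46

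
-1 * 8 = -8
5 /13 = 0.38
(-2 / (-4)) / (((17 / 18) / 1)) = 9 / 17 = 0.53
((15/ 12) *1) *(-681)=-3405/ 4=-851.25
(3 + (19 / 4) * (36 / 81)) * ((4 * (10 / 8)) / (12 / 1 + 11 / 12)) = 1.98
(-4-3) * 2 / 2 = -7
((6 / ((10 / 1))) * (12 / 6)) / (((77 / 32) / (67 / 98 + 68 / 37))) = 877728 / 698005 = 1.26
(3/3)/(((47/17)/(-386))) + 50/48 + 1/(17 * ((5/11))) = -13274197/95880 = -138.45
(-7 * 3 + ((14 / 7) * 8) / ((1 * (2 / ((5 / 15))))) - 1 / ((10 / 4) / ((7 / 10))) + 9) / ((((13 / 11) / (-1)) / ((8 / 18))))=31724 / 8775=3.62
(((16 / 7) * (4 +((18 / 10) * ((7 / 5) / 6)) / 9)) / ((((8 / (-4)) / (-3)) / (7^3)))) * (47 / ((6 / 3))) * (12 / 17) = 33550104 / 425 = 78941.42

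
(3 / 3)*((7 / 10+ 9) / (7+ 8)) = 97 / 150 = 0.65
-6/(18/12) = -4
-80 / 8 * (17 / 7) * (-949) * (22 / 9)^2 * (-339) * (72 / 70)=-7058768288 / 147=-48018831.89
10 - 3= 7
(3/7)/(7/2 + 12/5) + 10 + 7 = 7051/413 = 17.07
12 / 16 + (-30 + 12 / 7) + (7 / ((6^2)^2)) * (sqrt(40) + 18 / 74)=-1026923 / 37296 + 7 * sqrt(10) / 648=-27.50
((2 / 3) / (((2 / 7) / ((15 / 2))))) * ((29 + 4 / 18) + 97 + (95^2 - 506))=2723245 / 18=151291.39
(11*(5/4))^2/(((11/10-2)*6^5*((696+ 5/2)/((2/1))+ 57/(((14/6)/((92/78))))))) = -275275/3852339264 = -0.00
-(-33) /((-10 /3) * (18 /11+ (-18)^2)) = -121 /3980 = -0.03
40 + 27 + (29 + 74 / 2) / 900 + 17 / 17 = 68.07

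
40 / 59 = 0.68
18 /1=18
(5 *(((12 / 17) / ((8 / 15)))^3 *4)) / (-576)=-50625 / 628864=-0.08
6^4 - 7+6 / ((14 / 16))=9071 / 7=1295.86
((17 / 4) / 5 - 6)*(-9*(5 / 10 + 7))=347.62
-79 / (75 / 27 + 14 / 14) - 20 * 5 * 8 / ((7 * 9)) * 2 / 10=-50233 / 2142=-23.45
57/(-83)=-57/83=-0.69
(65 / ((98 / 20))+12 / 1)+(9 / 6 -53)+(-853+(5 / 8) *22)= -169635 / 196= -865.48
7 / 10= 0.70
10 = 10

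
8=8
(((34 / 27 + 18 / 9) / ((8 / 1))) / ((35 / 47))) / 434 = 517 / 410130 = 0.00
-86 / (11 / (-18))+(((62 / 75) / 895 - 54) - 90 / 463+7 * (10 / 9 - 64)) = -362743850452 / 1025602875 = -353.69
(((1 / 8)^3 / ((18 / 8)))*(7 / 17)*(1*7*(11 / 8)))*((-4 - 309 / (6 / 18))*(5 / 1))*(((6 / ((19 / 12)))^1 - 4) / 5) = 26411 / 39168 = 0.67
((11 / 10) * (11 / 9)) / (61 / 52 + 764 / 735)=154154 / 253689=0.61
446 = 446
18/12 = 3/2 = 1.50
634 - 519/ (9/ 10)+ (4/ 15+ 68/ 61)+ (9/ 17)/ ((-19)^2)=109904141/ 1871785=58.72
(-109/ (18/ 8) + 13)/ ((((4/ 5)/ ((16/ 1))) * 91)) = -7.79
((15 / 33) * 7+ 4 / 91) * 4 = 12916 / 1001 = 12.90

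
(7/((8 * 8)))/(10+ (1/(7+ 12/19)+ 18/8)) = 1015/114896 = 0.01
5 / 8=0.62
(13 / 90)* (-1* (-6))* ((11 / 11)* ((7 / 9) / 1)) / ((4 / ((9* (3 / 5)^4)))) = 2457 / 12500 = 0.20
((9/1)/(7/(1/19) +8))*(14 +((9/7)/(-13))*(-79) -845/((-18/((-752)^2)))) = 21742232905/12831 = 1694508.06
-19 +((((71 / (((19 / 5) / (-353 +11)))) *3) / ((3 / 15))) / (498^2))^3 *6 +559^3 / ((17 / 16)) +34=3654971464286766639469 / 22231945389092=164401783.12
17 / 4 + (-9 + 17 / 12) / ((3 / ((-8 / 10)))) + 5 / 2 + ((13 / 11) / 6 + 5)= 27659 / 1980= 13.97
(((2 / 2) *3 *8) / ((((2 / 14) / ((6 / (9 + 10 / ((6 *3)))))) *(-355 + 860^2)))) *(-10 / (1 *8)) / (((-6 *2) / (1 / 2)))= 63 / 8476676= 0.00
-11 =-11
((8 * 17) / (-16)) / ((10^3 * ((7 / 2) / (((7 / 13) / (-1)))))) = 17 / 13000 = 0.00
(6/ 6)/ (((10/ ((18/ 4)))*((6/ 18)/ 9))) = 243/ 20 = 12.15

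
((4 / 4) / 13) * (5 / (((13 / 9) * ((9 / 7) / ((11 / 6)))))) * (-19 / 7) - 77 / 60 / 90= -953513 / 912600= -1.04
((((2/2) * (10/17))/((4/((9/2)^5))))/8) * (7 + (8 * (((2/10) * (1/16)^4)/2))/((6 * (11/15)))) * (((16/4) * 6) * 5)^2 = 167612306302125/49020928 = 3419198.97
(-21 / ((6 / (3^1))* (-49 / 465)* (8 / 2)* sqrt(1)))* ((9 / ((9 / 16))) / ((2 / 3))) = 4185 / 7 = 597.86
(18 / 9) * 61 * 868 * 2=211792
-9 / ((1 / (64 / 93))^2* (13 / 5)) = -20480 / 12493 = -1.64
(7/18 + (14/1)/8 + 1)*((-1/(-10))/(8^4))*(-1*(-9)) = 113/163840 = 0.00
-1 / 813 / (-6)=0.00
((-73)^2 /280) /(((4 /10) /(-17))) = -90593 /112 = -808.87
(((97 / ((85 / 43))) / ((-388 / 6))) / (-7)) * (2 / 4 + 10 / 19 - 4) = -14577 / 45220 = -0.32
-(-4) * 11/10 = 22/5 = 4.40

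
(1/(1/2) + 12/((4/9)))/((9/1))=29/9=3.22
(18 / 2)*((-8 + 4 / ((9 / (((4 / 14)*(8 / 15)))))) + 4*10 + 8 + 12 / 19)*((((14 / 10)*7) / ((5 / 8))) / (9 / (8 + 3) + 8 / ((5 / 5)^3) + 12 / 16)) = 1800582784 / 2999625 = 600.27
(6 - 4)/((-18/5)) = -5/9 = -0.56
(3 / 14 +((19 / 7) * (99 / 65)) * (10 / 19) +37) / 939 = 7169 / 170898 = 0.04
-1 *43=-43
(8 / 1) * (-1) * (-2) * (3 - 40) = -592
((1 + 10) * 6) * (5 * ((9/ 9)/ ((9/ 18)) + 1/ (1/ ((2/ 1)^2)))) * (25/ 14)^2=309375/ 49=6313.78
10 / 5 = 2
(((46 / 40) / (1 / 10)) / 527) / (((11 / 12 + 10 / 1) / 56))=7728 / 69037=0.11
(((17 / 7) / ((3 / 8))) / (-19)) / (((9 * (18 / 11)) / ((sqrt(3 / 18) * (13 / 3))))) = -4862 * sqrt(6) / 290871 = -0.04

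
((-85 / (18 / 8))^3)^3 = -60716992766464000000000 / 387420489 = -156721171157429.42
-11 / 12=-0.92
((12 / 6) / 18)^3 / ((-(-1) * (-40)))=-1 / 29160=-0.00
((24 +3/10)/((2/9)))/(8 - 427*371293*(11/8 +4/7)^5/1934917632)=83232582301309206528/4346855780450319655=19.15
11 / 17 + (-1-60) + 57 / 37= -36993 / 629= -58.81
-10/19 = -0.53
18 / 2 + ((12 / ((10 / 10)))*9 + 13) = 130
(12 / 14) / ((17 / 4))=24 / 119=0.20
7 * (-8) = -56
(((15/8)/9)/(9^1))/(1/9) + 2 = 53/24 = 2.21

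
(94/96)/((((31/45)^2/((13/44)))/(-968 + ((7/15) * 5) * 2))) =-198651375/338272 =-587.25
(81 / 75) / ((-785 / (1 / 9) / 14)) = -42 / 19625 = -0.00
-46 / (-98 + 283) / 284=-23 / 26270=-0.00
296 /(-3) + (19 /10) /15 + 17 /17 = -4877 /50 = -97.54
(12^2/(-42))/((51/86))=-5.78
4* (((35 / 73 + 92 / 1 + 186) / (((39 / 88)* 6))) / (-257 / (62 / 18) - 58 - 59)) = -2520796 / 1153035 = -2.19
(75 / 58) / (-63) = -0.02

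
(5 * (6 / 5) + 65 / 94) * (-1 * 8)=-2516 / 47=-53.53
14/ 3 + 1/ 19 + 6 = 611/ 57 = 10.72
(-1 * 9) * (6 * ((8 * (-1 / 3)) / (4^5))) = 9 / 64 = 0.14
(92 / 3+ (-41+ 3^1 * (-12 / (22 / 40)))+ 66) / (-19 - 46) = 0.15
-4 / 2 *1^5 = -2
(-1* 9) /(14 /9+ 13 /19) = -1539 /383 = -4.02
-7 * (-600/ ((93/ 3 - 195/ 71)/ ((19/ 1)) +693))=5665800/ 936863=6.05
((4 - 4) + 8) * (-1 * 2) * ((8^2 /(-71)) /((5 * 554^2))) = 256 /27238795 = 0.00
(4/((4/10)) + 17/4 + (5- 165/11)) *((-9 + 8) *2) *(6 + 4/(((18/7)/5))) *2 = -2108/9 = -234.22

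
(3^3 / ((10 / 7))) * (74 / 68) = 6993 / 340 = 20.57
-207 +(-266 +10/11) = -5193/11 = -472.09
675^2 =455625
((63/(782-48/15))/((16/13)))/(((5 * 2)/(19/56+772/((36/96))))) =4496869/332288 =13.53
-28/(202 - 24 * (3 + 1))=-14/53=-0.26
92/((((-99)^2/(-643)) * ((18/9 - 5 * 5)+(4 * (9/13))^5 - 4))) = -21964208708/494374838265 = -0.04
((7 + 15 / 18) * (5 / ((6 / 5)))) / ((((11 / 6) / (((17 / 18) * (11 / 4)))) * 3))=19975 / 1296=15.41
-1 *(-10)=10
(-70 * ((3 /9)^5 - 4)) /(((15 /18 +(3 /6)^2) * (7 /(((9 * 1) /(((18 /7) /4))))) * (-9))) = -543760 /9477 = -57.38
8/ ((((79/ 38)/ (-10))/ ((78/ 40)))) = -5928/ 79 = -75.04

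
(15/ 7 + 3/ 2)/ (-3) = -17/ 14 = -1.21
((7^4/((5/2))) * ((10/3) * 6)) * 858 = 16480464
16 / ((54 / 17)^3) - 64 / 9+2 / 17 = -2173048 / 334611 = -6.49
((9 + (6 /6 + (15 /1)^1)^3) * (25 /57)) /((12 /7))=718375 /684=1050.26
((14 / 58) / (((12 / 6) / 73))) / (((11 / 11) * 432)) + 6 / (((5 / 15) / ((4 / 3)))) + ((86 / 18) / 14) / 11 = 46402691 / 1929312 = 24.05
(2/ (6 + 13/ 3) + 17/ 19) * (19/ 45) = 641/ 1395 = 0.46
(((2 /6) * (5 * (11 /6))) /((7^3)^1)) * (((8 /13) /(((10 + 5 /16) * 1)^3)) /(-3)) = -16384 /9833098275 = -0.00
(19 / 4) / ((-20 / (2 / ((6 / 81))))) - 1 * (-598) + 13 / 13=592.59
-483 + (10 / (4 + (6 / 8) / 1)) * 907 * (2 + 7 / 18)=697427 / 171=4078.52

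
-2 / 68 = -0.03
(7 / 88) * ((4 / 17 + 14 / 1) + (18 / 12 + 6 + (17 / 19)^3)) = 36650901 / 20522128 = 1.79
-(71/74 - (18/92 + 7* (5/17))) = 18735/14467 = 1.30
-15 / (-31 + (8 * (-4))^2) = -5 / 331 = -0.02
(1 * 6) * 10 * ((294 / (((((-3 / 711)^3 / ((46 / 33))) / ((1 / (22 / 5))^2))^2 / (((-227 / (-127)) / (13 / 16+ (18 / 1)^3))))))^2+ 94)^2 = 2815695379076570563201476000000000000000000000.00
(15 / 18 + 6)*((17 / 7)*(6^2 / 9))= 1394 / 21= 66.38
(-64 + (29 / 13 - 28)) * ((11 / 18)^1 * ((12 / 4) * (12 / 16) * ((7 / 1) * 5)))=-449295 / 104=-4320.14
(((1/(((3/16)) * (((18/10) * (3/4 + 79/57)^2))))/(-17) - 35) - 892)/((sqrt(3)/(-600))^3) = 89704807144000000 * sqrt(3)/4031873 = 38536254404.98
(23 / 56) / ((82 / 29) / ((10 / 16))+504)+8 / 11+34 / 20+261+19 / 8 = 265.80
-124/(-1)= 124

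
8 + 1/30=241/30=8.03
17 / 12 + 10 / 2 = 77 / 12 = 6.42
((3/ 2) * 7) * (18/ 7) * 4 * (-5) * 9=-4860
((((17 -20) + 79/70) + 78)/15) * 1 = 5329/1050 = 5.08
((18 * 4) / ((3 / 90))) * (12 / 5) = 5184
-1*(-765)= 765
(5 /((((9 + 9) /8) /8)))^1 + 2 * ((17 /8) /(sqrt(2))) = 17 * sqrt(2) /8 + 160 /9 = 20.78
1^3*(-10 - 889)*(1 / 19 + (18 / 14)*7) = -154628 / 19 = -8138.32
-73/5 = -14.60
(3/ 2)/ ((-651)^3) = -1/ 183929634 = -0.00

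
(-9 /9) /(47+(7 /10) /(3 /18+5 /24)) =-15 /733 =-0.02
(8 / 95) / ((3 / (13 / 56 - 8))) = -29 / 133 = -0.22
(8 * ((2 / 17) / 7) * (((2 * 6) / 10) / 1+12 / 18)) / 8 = 8 / 255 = 0.03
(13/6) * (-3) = -13/2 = -6.50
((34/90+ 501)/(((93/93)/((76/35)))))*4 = 6858848/1575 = 4354.82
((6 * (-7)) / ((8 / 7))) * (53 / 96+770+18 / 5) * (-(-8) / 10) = -18208057 / 800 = -22760.07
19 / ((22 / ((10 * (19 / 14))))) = 1805 / 154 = 11.72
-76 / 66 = -38 / 33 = -1.15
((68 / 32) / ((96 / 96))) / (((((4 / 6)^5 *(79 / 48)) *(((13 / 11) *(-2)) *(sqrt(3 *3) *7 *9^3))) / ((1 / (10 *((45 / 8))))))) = -187 / 38820600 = -0.00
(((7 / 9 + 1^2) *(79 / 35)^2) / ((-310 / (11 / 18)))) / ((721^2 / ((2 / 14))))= -274604 / 55965627199125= -0.00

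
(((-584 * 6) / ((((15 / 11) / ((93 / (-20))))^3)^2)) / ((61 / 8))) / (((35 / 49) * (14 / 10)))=-344326452986912979 / 476562500000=-722521.08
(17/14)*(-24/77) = -204/539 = -0.38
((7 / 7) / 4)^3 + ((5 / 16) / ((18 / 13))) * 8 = 1.82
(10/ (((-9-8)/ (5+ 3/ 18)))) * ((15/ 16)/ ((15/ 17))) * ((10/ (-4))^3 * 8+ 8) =6045/ 16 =377.81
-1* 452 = -452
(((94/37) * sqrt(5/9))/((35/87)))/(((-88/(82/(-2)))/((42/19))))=167649 * sqrt(5)/77330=4.85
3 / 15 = 1 / 5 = 0.20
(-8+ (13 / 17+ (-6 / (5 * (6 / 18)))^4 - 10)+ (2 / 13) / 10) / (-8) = -5205299 / 276250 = -18.84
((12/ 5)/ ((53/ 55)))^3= 15.45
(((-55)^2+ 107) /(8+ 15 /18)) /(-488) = -2349 /3233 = -0.73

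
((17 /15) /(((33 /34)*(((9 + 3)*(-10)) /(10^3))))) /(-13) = 2890 /3861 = 0.75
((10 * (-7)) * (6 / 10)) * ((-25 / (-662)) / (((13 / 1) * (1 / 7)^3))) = -180075 / 4303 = -41.85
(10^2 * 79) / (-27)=-7900 / 27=-292.59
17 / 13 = 1.31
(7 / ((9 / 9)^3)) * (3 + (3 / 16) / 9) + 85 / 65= 14011 / 624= 22.45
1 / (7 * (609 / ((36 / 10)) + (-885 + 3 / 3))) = -6 / 30023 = -0.00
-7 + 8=1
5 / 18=0.28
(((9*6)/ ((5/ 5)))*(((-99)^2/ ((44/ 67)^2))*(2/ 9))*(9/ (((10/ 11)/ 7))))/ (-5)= -755943111/ 200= -3779715.56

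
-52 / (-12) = 13 / 3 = 4.33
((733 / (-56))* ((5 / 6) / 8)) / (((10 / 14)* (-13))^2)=-5131 / 324480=-0.02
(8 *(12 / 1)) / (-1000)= -12 / 125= -0.10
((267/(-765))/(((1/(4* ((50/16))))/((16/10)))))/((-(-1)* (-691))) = 356/35241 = 0.01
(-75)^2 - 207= 5418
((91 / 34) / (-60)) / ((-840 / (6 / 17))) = 0.00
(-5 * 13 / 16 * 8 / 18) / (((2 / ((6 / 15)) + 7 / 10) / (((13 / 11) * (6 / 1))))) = -4225 / 1881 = -2.25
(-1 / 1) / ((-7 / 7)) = 1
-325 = -325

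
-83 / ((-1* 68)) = 1.22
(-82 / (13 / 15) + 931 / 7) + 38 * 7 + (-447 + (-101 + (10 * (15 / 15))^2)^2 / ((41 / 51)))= -75351 / 533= -141.37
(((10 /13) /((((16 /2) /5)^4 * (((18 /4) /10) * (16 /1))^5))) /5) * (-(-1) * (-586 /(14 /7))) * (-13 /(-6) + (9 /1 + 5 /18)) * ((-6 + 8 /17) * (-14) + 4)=-10197201171875 /30788409360384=-0.33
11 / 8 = 1.38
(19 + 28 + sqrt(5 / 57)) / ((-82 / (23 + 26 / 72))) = -39527 / 2952 - 841 * sqrt(285) / 168264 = -13.47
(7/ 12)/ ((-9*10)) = -7/ 1080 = -0.01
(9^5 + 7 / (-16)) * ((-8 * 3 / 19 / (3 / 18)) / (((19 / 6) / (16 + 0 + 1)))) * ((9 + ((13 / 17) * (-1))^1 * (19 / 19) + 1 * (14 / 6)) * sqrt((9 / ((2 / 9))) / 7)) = -5892574149 * sqrt(14) / 361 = -61074774.49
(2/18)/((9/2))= 2/81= 0.02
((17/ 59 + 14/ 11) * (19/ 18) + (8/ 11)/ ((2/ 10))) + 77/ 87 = 2089921/ 338778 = 6.17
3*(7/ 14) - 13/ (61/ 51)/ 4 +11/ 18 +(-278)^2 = 169714333/ 2196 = 77283.39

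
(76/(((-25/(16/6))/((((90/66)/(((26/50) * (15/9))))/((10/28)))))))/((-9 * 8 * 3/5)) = 1064/1287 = 0.83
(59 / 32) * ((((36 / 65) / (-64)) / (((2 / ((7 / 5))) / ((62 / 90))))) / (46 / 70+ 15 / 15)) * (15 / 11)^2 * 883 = -712218087 / 93423616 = -7.62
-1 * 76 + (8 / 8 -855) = -930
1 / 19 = 0.05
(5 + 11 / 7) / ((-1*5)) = -46 / 35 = -1.31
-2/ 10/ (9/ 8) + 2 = 82/ 45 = 1.82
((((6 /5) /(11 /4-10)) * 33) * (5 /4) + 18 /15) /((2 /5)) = -408 /29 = -14.07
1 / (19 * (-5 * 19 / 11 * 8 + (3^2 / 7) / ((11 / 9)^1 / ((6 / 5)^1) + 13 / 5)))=-75229 / 98247290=-0.00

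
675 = 675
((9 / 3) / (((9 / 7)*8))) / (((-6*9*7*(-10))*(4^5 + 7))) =1 / 13361760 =0.00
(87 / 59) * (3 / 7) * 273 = 10179 / 59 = 172.53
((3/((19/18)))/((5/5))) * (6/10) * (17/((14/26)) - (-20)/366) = 2187702/40565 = 53.93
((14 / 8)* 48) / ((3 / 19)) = 532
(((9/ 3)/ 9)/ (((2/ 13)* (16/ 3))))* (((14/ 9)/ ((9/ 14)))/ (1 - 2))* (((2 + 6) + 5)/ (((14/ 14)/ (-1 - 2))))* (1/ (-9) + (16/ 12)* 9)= 886067/ 1944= 455.80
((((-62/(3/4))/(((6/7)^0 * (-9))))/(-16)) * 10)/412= -155/11124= -0.01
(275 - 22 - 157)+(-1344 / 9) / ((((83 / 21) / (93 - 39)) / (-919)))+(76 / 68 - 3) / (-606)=801676422032 / 427533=1875121.74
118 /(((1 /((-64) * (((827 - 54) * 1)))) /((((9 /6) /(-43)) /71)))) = 8756544 /3053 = 2868.18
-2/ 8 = -1/ 4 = -0.25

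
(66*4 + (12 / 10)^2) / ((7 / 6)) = 5688 / 25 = 227.52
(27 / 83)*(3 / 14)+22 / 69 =31153 / 80178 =0.39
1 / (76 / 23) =23 / 76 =0.30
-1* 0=0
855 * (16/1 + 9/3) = 16245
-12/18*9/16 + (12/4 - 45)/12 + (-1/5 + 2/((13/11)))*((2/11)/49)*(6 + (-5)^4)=-106773/280280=-0.38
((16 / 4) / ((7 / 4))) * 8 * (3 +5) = 1024 / 7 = 146.29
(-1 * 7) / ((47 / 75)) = -525 / 47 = -11.17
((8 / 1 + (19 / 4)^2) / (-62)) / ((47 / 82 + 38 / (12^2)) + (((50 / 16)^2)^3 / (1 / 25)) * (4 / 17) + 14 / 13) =-81669040128 / 907952599528859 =-0.00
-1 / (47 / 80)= -80 / 47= -1.70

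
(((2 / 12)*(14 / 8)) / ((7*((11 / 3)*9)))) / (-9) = -1 / 7128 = -0.00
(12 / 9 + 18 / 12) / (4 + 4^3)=1 / 24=0.04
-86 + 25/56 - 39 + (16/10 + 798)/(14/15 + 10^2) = -4944243/42392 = -116.63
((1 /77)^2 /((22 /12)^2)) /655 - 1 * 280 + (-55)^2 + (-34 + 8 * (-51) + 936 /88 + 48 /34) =18493412899342 /7988349215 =2315.05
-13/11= -1.18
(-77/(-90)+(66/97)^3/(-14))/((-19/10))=-478993427/1092469581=-0.44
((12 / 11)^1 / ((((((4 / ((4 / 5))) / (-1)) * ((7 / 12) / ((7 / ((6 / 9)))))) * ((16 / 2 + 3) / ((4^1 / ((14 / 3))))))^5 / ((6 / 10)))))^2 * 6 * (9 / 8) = 1888627587614233803620352 / 216437582320051337531494140625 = 0.00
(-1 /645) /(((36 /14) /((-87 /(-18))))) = -203 /69660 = -0.00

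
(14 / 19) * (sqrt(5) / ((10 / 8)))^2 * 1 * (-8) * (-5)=1792 / 19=94.32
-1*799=-799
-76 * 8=-608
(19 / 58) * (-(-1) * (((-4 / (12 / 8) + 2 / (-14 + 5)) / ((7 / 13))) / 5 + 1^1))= -437 / 18270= -0.02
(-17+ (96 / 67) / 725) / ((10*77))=-825679 / 37402750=-0.02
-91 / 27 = -3.37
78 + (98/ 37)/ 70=14437/ 185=78.04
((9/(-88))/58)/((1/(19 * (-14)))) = 1197/2552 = 0.47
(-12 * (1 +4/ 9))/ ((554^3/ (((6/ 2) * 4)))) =-0.00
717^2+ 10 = 514099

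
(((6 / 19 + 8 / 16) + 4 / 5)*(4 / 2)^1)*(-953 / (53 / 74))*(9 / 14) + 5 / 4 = -389528347 / 140980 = -2763.00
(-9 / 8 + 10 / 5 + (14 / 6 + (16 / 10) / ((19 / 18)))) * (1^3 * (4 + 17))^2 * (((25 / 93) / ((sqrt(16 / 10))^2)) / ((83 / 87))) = 1147919325 / 3128768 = 366.89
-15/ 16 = -0.94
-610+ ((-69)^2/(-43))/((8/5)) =-233645/344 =-679.20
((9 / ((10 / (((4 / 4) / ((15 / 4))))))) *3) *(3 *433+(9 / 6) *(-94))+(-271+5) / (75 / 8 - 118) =18166636 / 21725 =836.21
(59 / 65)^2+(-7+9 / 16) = -379479 / 67600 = -5.61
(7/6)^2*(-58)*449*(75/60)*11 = -35091595/72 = -487383.26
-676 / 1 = -676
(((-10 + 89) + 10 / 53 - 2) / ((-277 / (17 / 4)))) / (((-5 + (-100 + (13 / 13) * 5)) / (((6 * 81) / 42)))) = 5633307 / 41106800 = 0.14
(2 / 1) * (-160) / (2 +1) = -320 / 3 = -106.67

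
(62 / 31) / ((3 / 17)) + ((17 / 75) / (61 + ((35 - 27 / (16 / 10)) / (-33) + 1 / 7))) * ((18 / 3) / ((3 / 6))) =95557442 / 8398275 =11.38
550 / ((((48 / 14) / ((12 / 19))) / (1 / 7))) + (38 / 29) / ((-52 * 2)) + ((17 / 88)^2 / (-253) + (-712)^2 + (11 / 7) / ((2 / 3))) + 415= 49843510378806707 / 98237851712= 507375.82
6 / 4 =3 / 2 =1.50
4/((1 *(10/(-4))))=-8/5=-1.60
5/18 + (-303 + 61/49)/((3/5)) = -443335/882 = -502.65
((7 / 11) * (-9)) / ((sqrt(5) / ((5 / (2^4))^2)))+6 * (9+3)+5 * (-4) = 52 -315 * sqrt(5) / 2816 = 51.75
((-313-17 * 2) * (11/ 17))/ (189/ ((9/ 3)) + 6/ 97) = -370249/ 103989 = -3.56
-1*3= -3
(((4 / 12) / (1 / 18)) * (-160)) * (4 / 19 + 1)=-22080 / 19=-1162.11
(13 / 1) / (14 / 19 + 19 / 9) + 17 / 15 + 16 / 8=56234 / 7305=7.70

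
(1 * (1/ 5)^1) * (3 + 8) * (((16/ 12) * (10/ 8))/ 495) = 1/ 135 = 0.01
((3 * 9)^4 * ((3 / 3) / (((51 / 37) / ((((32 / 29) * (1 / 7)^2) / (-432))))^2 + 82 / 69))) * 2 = 0.00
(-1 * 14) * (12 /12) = -14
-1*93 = -93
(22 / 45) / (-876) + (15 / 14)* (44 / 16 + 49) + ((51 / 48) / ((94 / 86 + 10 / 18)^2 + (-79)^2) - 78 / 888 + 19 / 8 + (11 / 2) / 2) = 2309810507719056329 / 38189288931791760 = 60.48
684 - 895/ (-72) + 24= 51871/ 72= 720.43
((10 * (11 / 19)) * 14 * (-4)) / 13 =-6160 / 247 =-24.94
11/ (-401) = -0.03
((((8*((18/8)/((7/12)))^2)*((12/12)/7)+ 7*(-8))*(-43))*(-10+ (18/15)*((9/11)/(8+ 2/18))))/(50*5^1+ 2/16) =-16591609856/250515195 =-66.23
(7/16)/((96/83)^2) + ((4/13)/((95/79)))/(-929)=55280375149/169178480640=0.33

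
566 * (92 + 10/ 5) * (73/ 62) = 1941946/ 31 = 62643.42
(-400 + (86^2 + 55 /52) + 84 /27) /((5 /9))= 3276079 /260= 12600.30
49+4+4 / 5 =269 / 5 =53.80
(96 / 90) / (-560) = -1 / 525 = -0.00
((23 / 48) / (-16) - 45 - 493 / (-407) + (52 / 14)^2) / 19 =-459834817 / 291008256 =-1.58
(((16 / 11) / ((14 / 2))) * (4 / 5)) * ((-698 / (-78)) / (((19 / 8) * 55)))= 178688 / 15690675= 0.01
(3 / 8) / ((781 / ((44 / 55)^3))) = 24 / 97625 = 0.00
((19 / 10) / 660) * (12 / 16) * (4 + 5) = 171 / 8800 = 0.02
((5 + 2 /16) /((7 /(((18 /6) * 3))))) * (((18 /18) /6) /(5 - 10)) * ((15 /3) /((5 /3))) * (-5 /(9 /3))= 123 /112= 1.10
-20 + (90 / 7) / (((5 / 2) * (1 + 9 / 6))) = -628 / 35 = -17.94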